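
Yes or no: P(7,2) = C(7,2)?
No

P(7,2) = 42 but C(7,2) = 21; they differ by a factor of 2! = 2, so the statement does not hold.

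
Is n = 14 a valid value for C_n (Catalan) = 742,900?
No

C_14 = C(28,14)/(14+1) = 40,116,600/15 = 2,674,440, which does not equal 742,900.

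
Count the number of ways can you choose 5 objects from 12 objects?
792

Working:
C(12,5) = 12! / (5! × (12-5)!)
         = 12! / (5! × 7!)
         = 792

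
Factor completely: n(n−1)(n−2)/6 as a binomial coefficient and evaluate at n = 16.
C(n,3); C(16,3) = 560

Working:
n(n−1)(n−2)/6 = n!/(3!(n−3)!) = C(n,3). At n = 16: C(16,3) = 560.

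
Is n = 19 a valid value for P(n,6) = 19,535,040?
Yes
P(19,6) = 19·18·17·16·15·14 = 19,535,040, which equals 19,535,040.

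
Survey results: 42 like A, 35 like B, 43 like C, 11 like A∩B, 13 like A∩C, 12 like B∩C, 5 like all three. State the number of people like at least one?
89

Working:
|A∪B∪C| = 42+35+43-11-13-12+5 = 89.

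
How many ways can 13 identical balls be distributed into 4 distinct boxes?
560

Solution: C(13+4-1, 4-1) = C(16, 3) = 560.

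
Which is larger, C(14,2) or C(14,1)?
C(14,2)

C(14,2)=91, C(14,1)=14.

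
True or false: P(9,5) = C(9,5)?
False

Working:
P(9,5) = 15,120 and C(9,5) = 126; P(n,r) = r! × C(n,r) so P > C whenever r ≥ 2.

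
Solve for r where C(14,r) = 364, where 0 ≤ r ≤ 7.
3
C(14,r) is increasing for 0 ≤ r ≤ 7. Stepping up (C(14,r+1) = C(14,r)·(14−r)/(r+1)): C(14,1) = 14, C(14,2) = 91, C(14,3) = 364 ✓. So r = 3.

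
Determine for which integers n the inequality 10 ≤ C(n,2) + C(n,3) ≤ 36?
4, 5, 6

Working:
C(3,2)+C(3,3)=4; C(4,2)+C(4,3)=10; C(5,2)+C(5,3)=20; C(6,2)+C(6,3)=35; C(7,2)+C(7,3)=56. So valid n = 4, 5, 6.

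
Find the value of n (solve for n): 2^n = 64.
2^6 = 64, so n = 6.
Final answer: 6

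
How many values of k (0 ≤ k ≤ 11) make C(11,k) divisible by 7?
2

Solution: Checking C(11,k) mod 7 for k = 0..11: divisible at k = 5, 6. That's 2 values.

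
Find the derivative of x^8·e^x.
(8x^7 + x^8)e^x
Product rule: d/dx[x^8]·e^x + x^8·d/dx[e^x] = 8x^{7}e^x + x^8e^x.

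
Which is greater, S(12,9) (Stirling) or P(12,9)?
S(12,9) = 9·S(11,9) + S(11,8) = 9·1,155 + 11,880 = 22,275; P(12,9) = 79,833,600.

Answer: P(12,9)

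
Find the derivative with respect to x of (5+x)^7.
7(5+x)^6

Using the power rule: d/dx (5+x)^7 = 7(5+x)^{6}.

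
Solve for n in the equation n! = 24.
4

Working:
n! is strictly increasing. 2! = 2, 3! = 6, 4! = 24 ✓. So n = 4.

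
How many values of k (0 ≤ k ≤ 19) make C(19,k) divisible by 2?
Checking C(19,k) mod 2 for k = 0..19: divisible at k = 4, 5, 6, 7, 8, 9, 10, 11, 12, 13, 14, 15. That's 12 values.

Answer: 12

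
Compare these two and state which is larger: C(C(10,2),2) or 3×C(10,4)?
C(C(10,2),2)

C(C(10,2),2)=990, 3×C(10,4)=630.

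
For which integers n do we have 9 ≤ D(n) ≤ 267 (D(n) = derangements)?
4, 5, 6

Reasoning: Using D(n) = (n−1)[D(n−1) + D(n−2)] with D(1)=0, D(2)=1: D(3)=2; D(4)=9; D(5)=44; D(6)=265; D(7)=1,854. So valid n = 4, 5, 6.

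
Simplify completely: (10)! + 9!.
3,991,680

Explanation: (10)! + 9! = (10)·9! + 9! = (10+1)·9! = 11·9! = 3,991,680.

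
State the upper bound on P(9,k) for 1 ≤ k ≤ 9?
362,880

Solution: P(9,k) increases in k, so maximum at k = 9: 9! = 362,880.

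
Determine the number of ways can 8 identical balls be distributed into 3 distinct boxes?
45

Reasoning: C(8+3-1, 3-1) = C(10, 2) = 45.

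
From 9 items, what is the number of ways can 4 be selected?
C(9,4) = 9! / (4! × (9-4)!)
         = 9! / (4! × 5!)
         = 126

Answer: 126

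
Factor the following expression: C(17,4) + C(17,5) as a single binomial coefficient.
C(18,5)

Solution: By Pascal's identity: C(17,4) + C(17,5) = C(18,5) = 8,568.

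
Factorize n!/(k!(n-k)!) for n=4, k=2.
C(4,2) = 6

Explanation: This is the binomial coefficient C(4,2) = 6.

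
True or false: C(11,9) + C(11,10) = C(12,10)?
True

Working:
Pascal's identity: LHS = 55 + 11 = 66; RHS = C(12,10) = 66. Both sides agree, so the statement holds.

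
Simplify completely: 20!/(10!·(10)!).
184,756

Solution: This is C(20,10) = 184,756.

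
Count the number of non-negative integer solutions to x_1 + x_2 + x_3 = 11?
C(11+3-1, 3-1) = 78.
Final answer: 78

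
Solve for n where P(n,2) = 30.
6

Reasoning: P(n,2) = n(n−1) is increasing in n; n(n−1) ≈ (n−0.5)^2 = 30 gives n ≈ 6.0. Check: P(4,2) = 12, P(5,2) = 20, P(6,2) = 30 ✓. So n = 6.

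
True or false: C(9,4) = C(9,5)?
Symmetry C(n,k) = C(n,n-k): C(9,4) = 126 and C(9,5) = 126. Both sides agree, so the statement holds.

Answer: True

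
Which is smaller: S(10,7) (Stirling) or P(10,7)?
S(10,7)

Explanation: S(10,7) = 7·S(9,7) + S(9,6) = 7·462 + 2,646 = 5,880; P(10,7) = 604,800.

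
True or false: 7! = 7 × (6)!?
True

Working:
By definition n! = n × (n-1)!, so 7! = 7 × 6!.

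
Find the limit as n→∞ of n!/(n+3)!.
0

Explanation: n!/(n+3)! = 1/[(n+1)(n+2)(n+3)] → 0 as n → ∞.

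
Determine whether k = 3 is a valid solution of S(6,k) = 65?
S(6,3) = 3·S(5,3) + S(5,2) = 3·25 + 15 = 90, which does not equal 65.
Final answer: No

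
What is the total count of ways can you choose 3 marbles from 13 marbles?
286

Solution: C(13,3) = 13! / (3! × (13-3)!)
         = 13! / (3! × 10!)
         = 286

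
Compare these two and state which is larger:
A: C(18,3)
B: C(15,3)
A

A=C(18,3)=816, B=C(15,3)=455.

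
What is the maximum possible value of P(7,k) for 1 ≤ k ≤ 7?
5,040
P(7,k) increases in k, so maximum at k = 7: 7! = 5,040.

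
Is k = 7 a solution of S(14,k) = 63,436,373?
S(14,7) = 7·S(13,7) + S(13,6) = 7·5,715,424 + 9,321,312 = 49,329,280, which does not equal 63,436,373.

Answer: No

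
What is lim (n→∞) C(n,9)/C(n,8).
C(n,9)/C(n,8) = (n-8)/9 → ∞ as n → ∞.
Final answer: ∞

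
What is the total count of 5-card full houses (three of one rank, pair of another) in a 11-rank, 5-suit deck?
Triple rank: 11. Triple suits: C(5,3)=10. Pair rank: 10. Pair suits: C(5,2)=10. Total: 11,000.
Final answer: 11,000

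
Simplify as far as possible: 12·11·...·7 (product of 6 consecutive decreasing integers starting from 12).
665,280

Explanation: This is P(12,6) = 12!/(6)! = 665,280.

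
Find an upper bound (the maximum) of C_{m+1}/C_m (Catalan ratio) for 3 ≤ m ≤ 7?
10/3

Solution: C_{m+1}/C_m = 2(2m+1)/(m+2), which increases with m. Maximum at m = 7: 2·15/9 = 10/3.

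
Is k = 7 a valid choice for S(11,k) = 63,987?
Yes

Solution: S(11,7) = 7·S(10,7) + S(10,6) = 7·5,880 + 22,827 = 63,987, which equals 63,987.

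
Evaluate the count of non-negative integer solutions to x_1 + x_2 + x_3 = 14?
120

Solution: C(14+3-1, 3-1) = 120.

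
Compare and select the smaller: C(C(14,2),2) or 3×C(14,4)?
3×C(14,4)

Working:
C(C(14,2),2)=4,095, 3×C(14,4)=3,003.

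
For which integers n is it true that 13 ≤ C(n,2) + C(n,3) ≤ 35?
5, 6

Explanation: C(4,2)+C(4,3)=10; C(5,2)+C(5,3)=20; C(6,2)+C(6,3)=35; C(7,2)+C(7,3)=56. So valid n = 5, 6.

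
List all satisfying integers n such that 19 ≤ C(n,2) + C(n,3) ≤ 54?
5, 6

Reasoning: C(4,2)+C(4,3)=10; C(5,2)+C(5,3)=20; C(6,2)+C(6,3)=35; C(7,2)+C(7,3)=56. So valid n = 5, 6.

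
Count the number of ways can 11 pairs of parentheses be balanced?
58,786

Using the Catalan number formula: C_n = C(2n, n) / (n+1)
C_11 = C(22, 11) / (11+1)
     = 705432 / 12
     = 58,786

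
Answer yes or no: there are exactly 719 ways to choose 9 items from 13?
No

Working:
C(13,9) = 715 ≠ 719.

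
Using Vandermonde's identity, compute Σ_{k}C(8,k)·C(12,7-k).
= C(8+12,7) = C(20,7) = 77,520.
Final answer: 77,520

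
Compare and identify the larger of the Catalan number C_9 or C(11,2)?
C_9

Working:
C_9 = C(18,9)/(9+1) = 48,620/10 = 4,862; C(11,2) = 55.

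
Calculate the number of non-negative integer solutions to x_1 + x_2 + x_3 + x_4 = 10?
286

Solution: C(10+4-1, 4-1) = 286.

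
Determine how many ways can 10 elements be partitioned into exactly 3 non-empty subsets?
This equals S(10,3), the Stirling number of the 2nd kind.
Using the Stirling recurrence: S(n,k) = k·S(n-1,k) + S(n-1,k-1)
S(10,3) = 3·S(9,3) + S(9,2)
         = 3·3025 + 255
         = 9075 + 255
         = 9,330

Answer: 9,330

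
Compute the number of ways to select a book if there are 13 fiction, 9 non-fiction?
22

Solution: By the addition principle: 13 + 9 = 22.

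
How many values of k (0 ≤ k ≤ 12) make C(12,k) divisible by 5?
Checking C(12,k) mod 5 for k = 0..12: divisible at k = 3, 4, 8, 9. That's 4 values.
Final answer: 4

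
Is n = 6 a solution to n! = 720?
Yes

Explanation: 6! = 6·5! = 6·120 = 720, which equals 720.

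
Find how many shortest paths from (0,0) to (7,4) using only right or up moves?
330
Choose 7 rights from 11 moves: C(11,7) = 330.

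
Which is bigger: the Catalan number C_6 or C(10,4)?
C(10,4)

Explanation: C_6 = C(12,6)/(6+1) = 924/7 = 132; C(10,4) = 210.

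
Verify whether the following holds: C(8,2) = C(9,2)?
False

Solution: LHS = C(8,2) = 28; RHS = C(9,2) = 36. 28 ≠ 36, so the statement does not hold.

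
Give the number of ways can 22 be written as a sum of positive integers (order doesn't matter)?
1,002

Solution: Pentagonal recurrence p(n) = p(n−1) + p(n−2) − p(n−5) − p(n−7) + …: p(22) = p(21) + p(20) − p(17) − p(15) + p(10) + p(7) − p(0) = 792 + 627 − 297 − 176 + 42 + 15 − 1 = 1,002.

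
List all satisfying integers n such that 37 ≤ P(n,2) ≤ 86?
7, 8, 9

Solution: P(6,2)=30; P(7,2)=42; P(8,2)=56; P(9,2)=72; P(10,2)=90. So valid n = 7, 8, 9.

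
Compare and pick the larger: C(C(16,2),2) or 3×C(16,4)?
C(C(16,2),2)

Solution: C(C(16,2),2)=7,140, 3×C(16,4)=5,460.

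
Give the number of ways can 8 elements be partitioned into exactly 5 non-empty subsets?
This equals S(8,5), the Stirling number of the 2nd kind.
Using the Stirling recurrence: S(n,k) = k·S(n-1,k) + S(n-1,k-1)
S(8,5) = 5·S(7,5) + S(7,4)
         = 5·140 + 350
         = 700 + 350
         = 1,050

Answer: 1,050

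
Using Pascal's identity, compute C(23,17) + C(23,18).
C(23,17) + C(23,18) = C(24,18) = 134,596.

Answer: 134,596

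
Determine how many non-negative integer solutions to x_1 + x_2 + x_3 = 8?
C(8+3-1, 3-1) = 45.
Final answer: 45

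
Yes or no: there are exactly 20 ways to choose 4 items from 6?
C(6,4) = 15 ≠ 20.

Answer: No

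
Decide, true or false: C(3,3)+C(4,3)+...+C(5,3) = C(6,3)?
Hockey stick identity gives Σ = C(6,4) = 15; RHS C(6,3) = 20.
Final answer: False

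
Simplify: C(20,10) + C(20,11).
352,716

Explanation: By Pascal's identity: C(21,11) = 352,716.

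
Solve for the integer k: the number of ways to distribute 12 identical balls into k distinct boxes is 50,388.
Stars and bars: the count is C(12+k−1, k−1), increasing in k. k=6: C(17,5) = 6,188, k=7: C(18,6) = 18,564, k=8: C(19,7) = 50,388 ✓. So k = 8.

Answer: 8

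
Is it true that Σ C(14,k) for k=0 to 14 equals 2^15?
False

Explanation: Binomial theorem: Σ C(14,k) = (1+1)^14 = 2^14 = 16,384; RHS 2^15 = 32,768.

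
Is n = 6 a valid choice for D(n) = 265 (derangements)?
Yes

Explanation: D(6) = (6-1)·[D(5) + D(4)] = 5·[44 + 9] = 265, which equals 265.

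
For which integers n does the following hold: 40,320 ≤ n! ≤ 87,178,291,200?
8, 9, 10, 11, 12, 13, 14
n! is strictly increasing; 8! = 40,320 and 14! = 87,178,291,200, so valid n = 8, 9, 10, 11, 12, 13, 14.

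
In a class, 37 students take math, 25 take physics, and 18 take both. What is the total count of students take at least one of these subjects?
44

|A∪B| = |A|+|B|-|A∩B| = 37+25-18 = 44.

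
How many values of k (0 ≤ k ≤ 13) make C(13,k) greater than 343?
6

Explanation: Row 13 is unimodal and symmetric about k=13/2. C(13,3)=286 ≤ 343; C(13,4)=715 > 343; by symmetry C(13,k) > 343 for k = 4..9. That's 9 - 4 + 1 = 6 values.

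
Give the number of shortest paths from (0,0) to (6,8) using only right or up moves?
3,003

Working:
Choose 6 rights from 14 moves: C(14,6) = 3,003.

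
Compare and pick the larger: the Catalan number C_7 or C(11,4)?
C_7

Solution: C_7 = C(14,7)/(7+1) = 3,432/8 = 429; C(11,4) = 330.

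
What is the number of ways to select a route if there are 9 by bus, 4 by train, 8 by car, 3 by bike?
By the addition principle: 9 + 4 + 8 + 3 = 24.

Answer: 24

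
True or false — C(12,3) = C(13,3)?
False

Explanation: LHS = C(12,3) = 220; RHS = C(13,3) = 286. 220 ≠ 286, so the statement does not hold.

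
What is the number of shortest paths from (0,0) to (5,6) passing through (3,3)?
200

Reasoning: To (3,3): C(6,3)=20. From there: C(5,2)=10. Total: 200.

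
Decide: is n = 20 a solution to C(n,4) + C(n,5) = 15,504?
No

Working:
C(20,4) + C(20,5) = 4,845 + 15,504 = 20,349, which does not equal 15,504.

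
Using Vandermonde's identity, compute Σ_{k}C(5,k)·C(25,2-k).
= C(5+25,2) = C(30,2) = 435.

Answer: 435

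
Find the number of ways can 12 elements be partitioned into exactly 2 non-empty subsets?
2,047

Explanation: This equals S(12,2), the Stirling number of the 2nd kind.
Using the Stirling recurrence: S(n,k) = k·S(n-1,k) + S(n-1,k-1)
S(12,2) = 2·S(11,2) + S(11,1)
         = 2·1023 + 1
         = 2046 + 1
         = 2,047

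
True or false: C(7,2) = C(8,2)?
False
LHS = C(7,2) = 21; RHS = C(8,2) = 28. 21 ≠ 28, so the statement does not hold.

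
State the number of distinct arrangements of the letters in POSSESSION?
75,600

Solution: Word has 10 letters (P=1, O=2, S=4, E=1, I=1, N=1). Arrangements: 10!/Π(k!) = 75,600.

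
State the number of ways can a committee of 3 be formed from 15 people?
C(15,3) = 15! / (3! × (15-3)!)
         = 15! / (3! × 12!)
         = 455

Answer: 455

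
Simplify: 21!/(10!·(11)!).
This is C(21,10) = 352,716.
Final answer: 352,716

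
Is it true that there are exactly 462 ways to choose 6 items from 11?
C(11,6) = 462.
Final answer: True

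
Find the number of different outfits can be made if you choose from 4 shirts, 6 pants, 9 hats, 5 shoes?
By the multiplication principle: 4 × 6 × 9 × 5 = 1,080.

Answer: 1,080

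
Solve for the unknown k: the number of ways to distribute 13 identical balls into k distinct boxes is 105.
3
Stars and bars: the count is C(13+k−1, k−1), increasing in k. k=2: C(14,1) = 14, k=3: C(15,2) = 105 ✓. So k = 3.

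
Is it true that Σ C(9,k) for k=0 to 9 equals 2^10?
False

Explanation: Binomial theorem: Σ C(9,k) = (1+1)^9 = 2^9 = 512; RHS 2^10 = 1,024.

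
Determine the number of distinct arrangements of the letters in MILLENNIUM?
226,800

Word has 10 letters (M=2, I=2, L=2, E=1, N=2, U=1). Arrangements: 10!/Π(k!) = 226,800.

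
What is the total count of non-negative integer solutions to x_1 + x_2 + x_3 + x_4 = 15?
816
C(15+4-1, 4-1) = 816.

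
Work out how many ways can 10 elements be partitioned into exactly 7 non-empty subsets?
5,880

This equals S(10,7), the Stirling number of the 2nd kind.
Using the Stirling recurrence: S(n,k) = k·S(n-1,k) + S(n-1,k-1)
S(10,7) = 7·S(9,7) + S(9,6)
         = 7·462 + 2646
         = 3234 + 2646
         = 5,880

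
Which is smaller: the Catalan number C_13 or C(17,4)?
C_13 = C(26,13)/(13+1) = 10,400,600/14 = 742,900; C(17,4) = 2,380.
Final answer: C(17,4)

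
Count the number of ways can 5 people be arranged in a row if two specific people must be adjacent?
48

Solution: Treat pair as unit: (5-1)! arrangements × 2 internal orders = 48.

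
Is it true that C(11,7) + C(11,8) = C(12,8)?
True

Pascal's identity: LHS = 330 + 165 = 495; RHS = C(12,8) = 495. Both sides agree, so the statement holds.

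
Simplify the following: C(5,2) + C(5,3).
By Pascal's identity: C(6,3) = 20.
Final answer: 20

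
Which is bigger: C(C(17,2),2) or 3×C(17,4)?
C(C(17,2),2)

Solution: C(C(17,2),2)=9,180, 3×C(17,4)=7,140.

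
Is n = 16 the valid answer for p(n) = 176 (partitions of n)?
No
Pentagonal recurrence p(n) = p(n−1) + p(n−2) − p(n−5) − p(n−7) + …: p(16) = p(15) + p(14) − p(11) − p(9) + p(4) + p(1) = 176 + 135 − 56 − 30 + 5 + 1 = 231, which does not equal 176.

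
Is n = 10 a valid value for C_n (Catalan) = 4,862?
No

Explanation: C_10 = C(20,10)/(10+1) = 184,756/11 = 16,796, which does not equal 4,862.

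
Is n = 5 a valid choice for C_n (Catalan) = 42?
Yes

Working:
C_5 = C(10,5)/(5+1) = 252/6 = 42, which equals 42.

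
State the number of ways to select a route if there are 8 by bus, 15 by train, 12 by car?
35

Reasoning: By the addition principle: 8 + 15 + 12 = 35.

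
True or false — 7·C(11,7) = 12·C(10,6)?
False

Reasoning: Absorption identity k·C(n,k) = n·C(n-1,k-1). LHS = 7·330 = 2,310; RHS = 12·210 = 2,520.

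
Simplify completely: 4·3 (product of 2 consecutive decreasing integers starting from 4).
12

Reasoning: This is P(4,2) = 4!/(2)! = 12.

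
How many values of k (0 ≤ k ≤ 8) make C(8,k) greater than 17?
5

Row 8 is unimodal and symmetric about k=8/2. C(8,1)=8 ≤ 17; C(8,2)=28 > 17; by symmetry C(8,k) > 17 for k = 2..6. That's 6 - 2 + 1 = 5 values.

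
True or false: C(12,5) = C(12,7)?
True

Explanation: C(12,5) = C(12,12-5) by the symmetry property; both equal 792.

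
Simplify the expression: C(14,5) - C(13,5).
715

Explanation: C(14,5) - C(13,5) = C(13,4) = 715.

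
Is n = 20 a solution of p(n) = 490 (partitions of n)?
No

Reasoning: Pentagonal recurrence p(n) = p(n−1) + p(n−2) − p(n−5) − p(n−7) + …: p(20) = p(19) + p(18) − p(15) − p(13) + p(8) + p(5) = 490 + 385 − 176 − 101 + 22 + 7 = 627, which does not equal 490.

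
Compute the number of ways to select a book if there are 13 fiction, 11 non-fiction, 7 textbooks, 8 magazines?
39

Solution: By the addition principle: 13 + 11 + 7 + 8 = 39.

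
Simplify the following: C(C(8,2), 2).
378
C(8,2) = 28, then C(28, 2) = 378.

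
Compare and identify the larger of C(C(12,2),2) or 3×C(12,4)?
C(C(12,2),2)=2,145, 3×C(12,4)=1,485.

Answer: C(C(12,2),2)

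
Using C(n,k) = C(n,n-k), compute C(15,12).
C(15,12) = C(15,3) = 455.
Final answer: 455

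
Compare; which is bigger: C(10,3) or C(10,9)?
C(10,3)

Reasoning: C(10,3)=120, C(10,9)=10.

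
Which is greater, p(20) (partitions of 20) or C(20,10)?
C(20,10)

Working:
Pentagonal recurrence p(n) = p(n−1) + p(n−2) − p(n−5) − p(n−7) + …: p(20) = p(19) + p(18) − p(15) − p(13) + p(8) + p(5) = 490 + 385 − 176 − 101 + 22 + 7 = 627; C(20,10) = 184,756.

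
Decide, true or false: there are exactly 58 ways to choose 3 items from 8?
False

C(8,3) = 56 ≠ 58.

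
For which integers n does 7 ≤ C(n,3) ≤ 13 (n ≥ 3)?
C(4,3)=4; C(5,3)=10; C(6,3)=20. So valid n = 5.

Answer: 5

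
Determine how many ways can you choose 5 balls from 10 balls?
252

Reasoning: C(10,5) = 10! / (5! × (10-5)!)
         = 10! / (5! × 5!)
         = 252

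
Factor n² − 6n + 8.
(n − 2)(n − 4)

Solution: Seek roots whose sum is 6 and product is 8: (2, 4). So n² − 6n + 8 = (n − 2)(n − 4).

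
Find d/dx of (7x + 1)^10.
70(7x + 1)^9
Chain rule: 10(7x+1)^{9} × 7 = 70(7x+1)^{9}.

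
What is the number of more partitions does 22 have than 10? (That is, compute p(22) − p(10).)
Pentagonal recurrence p(n) = p(n−1) + p(n−2) − p(n−5) − p(n−7) + …: p(22) = p(21) + p(20) − p(17) − p(15) + p(10) + p(7) − p(0) = 792 + 627 − 297 − 176 + 42 + 15 − 1 = 1,002.
p(10) = p(9) + p(8) − p(5) − p(3) = 30 + 22 − 7 − 3 = 42.
Difference = 1,002 − 42 = 960.
Final answer: 960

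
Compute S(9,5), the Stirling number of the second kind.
6,951

Working:
Using the Stirling recurrence: S(n,k) = k·S(n-1,k) + S(n-1,k-1)
S(9,5) = 5·S(8,5) + S(8,4)
         = 5·1050 + 1701
         = 5250 + 1701
         = 6,951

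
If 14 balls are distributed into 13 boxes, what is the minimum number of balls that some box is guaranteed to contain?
Pigeonhole: ⌈14/13⌉ = 2.

Answer: 2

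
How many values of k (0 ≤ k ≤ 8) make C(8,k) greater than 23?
5

Working:
Row 8 is unimodal and symmetric about k=8/2. C(8,1)=8 ≤ 23; C(8,2)=28 > 23; by symmetry C(8,k) > 23 for k = 2..6. That's 6 - 2 + 1 = 5 values.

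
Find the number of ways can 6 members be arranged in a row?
720

Arrangements of 6 distinct objects: 6! = 720.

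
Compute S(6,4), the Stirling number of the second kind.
Using the Stirling recurrence: S(n,k) = k·S(n-1,k) + S(n-1,k-1)
S(6,4) = 4·S(5,4) + S(5,3)
         = 4·10 + 25
         = 40 + 25
         = 65
Final answer: 65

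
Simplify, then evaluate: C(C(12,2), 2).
2,145

Solution: C(12,2) = 66, then C(66, 2) = 2,145.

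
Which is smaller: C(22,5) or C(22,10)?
C(22,5)=26,334, C(22,10)=646,646.

Answer: C(22,5)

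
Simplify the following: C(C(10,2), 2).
990

Working:
C(10,2) = 45, then C(45, 2) = 990.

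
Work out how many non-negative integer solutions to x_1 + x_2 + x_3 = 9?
55

Reasoning: C(9+3-1, 3-1) = 55.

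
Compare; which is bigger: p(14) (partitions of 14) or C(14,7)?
C(14,7)

Solution: Pentagonal recurrence p(n) = p(n−1) + p(n−2) − p(n−5) − p(n−7) + …: p(14) = p(13) + p(12) − p(9) − p(7) + p(2) = 101 + 77 − 30 − 15 + 2 = 135; C(14,7) = 3,432.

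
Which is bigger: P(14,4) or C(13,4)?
P(14,4)
P(14,4)=24,024, C(13,4)=715.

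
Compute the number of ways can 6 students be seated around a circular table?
Circular arrangements: (6-1)! = 120.

Answer: 120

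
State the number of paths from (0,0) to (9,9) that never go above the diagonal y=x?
4,862

Reasoning: Counted by the Catalan number C_9: C_9 = C(18,9)/(9+1) = 48,620/10 = 4,862.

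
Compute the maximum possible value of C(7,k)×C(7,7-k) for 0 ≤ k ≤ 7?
1,225
C(7,k)·C(7,7-k) = C(7,k)², maximised at the centre k = 3: C(7,3)² = 1,225.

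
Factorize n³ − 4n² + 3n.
n(n − 1)(n − 3)

Working:
n³ − 4n² + 3n = n(n² − 4n + 3) = n(n − 1)(n − 3).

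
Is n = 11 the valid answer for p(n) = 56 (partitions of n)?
Yes

Working:
Pentagonal recurrence p(n) = p(n−1) + p(n−2) − p(n−5) − p(n−7) + …: p(11) = p(10) + p(9) − p(6) − p(4) = 42 + 30 − 11 − 5 = 56, which equals 56.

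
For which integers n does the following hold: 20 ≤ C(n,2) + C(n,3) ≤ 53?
5, 6

C(4,2)+C(4,3)=10; C(5,2)+C(5,3)=20; C(6,2)+C(6,3)=35; C(7,2)+C(7,3)=56. So valid n = 5, 6.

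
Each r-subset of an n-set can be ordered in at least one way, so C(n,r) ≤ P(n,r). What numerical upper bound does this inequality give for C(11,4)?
7,920

Solution: P(11,4) = 11·10·9·8 = 7,920, so C(11,4) ≤ 7,920. (The bound is loose by a factor of 4! = 24: C(11,4) = 7,920/24 = 330.)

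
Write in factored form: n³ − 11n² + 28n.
n(n − 4)(n − 7)

n³ − 11n² + 28n = n(n² − 11n + 28) = n(n − 4)(n − 7).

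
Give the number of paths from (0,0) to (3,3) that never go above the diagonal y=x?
5

Solution: Counted by the Catalan number C_3: C_3 = C(6,3)/(3+1) = 20/4 = 5.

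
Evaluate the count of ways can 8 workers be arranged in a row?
Arrangements of 8 distinct objects: 8! = 40,320.

Answer: 40,320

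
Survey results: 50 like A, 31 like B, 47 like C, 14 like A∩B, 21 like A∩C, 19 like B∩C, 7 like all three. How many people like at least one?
81

Working:
|A∪B∪C| = 50+31+47-14-21-19+7 = 81.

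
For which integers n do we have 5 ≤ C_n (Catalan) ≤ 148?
C_2=2; C_3=5; C_4=14; C_5=42; C_6=132; C_7=429. So valid n = 3, 4, 5, 6.
Final answer: 3, 4, 5, 6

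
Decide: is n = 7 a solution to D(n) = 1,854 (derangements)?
Yes
D(7) = (7-1)·[D(6) + D(5)] = 6·[265 + 44] = 1,854, which equals 1,854.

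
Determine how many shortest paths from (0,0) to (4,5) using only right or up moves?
126

Working:
Choose 4 rights from 9 moves: C(9,4) = 126.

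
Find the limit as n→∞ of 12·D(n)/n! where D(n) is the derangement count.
12/e

D(n)/n! → 1/e, so 12·D(n)/n! → 12/e.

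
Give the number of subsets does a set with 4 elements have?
16

Explanation: Each element can be included or excluded: 2^4 = 16.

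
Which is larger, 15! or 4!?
15!

Explanation: 15!=1,307,674,368,000, 4!=24. 15! > 4!.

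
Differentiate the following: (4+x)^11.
11(4+x)^10

Using the power rule: d/dx (4+x)^11 = 11(4+x)^{10}.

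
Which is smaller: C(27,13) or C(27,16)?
C(27,13)=20,058,300, C(27,16)=13,037,895.
Final answer: C(27,16)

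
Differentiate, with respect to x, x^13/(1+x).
Quotient rule: [13x^{12}(1+x) - x^13]/(1+x)².

Answer: (13x^12(1+x) - x^13)/(1+x)²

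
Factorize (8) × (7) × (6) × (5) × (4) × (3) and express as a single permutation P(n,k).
P(8,6) = 8!/(2)!
Product of 6 consecutive descending integers starting at 8: P(8,6) = 8!/2! = 20,160.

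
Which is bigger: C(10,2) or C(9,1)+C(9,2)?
Equal

Working:
By Pascal's identity: C(10,2) = C(9,1)+C(9,2) = 45. Equal.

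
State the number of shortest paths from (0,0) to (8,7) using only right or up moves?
6,435

Choose 8 rights from 15 moves: C(15,8) = 6,435.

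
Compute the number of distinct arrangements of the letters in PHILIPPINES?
1,108,800
Word has 11 letters (P=3, H=1, I=3, L=1, N=1, E=1, S=1). Arrangements: 11!/Π(k!) = 1,108,800.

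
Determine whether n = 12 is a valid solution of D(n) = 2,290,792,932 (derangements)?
No

D(12) = (12-1)·[D(11) + D(10)] = 11·[14,684,570 + 1,334,961] = 176,214,841, which does not equal 2,290,792,932.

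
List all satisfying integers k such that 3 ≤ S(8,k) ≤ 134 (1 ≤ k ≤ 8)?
2, 7
S(8,1)=1; S(8,2)=127; S(8,3)=966; S(8,4)=1,701; S(8,5)=1,050; S(8,6)=266; S(8,7)=28; S(8,8)=1. So valid k = 2, 7.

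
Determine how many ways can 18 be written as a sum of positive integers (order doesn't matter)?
385

Solution: Pentagonal recurrence p(n) = p(n−1) + p(n−2) − p(n−5) − p(n−7) + …: p(18) = p(17) + p(16) − p(13) − p(11) + p(6) + p(3) = 297 + 231 − 101 − 56 + 11 + 3 = 385.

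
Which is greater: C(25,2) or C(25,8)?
C(25,2)=300, C(25,8)=1,081,575.
Final answer: C(25,8)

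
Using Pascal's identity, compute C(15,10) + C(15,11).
C(15,10) + C(15,11) = C(16,11) = 4,368.
Final answer: 4,368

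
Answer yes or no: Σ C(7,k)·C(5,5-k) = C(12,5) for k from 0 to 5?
Yes

Solution: Vandermonde's identity gives C(12,5) = 792; RHS C(12,5) = 792.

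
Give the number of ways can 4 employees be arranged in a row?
24

Solution: Arrangements of 4 distinct objects: 4! = 24.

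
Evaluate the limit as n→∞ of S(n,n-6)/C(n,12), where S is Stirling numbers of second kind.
The leading term of S(n,n-6) as a polynomial in n is (11)!!·C(n,12), so the ratio → (11)!! = 10395.

Answer: 10395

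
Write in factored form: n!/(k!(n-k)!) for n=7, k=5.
This is the binomial coefficient C(7,5) = 21.
Final answer: C(7,5) = 21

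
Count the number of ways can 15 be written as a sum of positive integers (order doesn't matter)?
176

Reasoning: Pentagonal recurrence p(n) = p(n−1) + p(n−2) − p(n−5) − p(n−7) + …: p(15) = p(14) + p(13) − p(10) − p(8) + p(3) + p(0) = 135 + 101 − 42 − 22 + 3 + 1 = 176.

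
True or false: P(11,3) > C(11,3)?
True

Working:
P(11,3) = 990 and C(11,3) = 165; P(n,r) = r! × C(n,r) so P > C whenever r ≥ 2.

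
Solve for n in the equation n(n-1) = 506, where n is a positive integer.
23

Reasoning: n² − n − 506 = 0, so n = (1 ± √(1 + 4·506))/2 = (1 ± √2,025)/2 = (1 ± 45)/2, i.e. n = 23 or n = -22. Taking the positive root, n = 23 (check: 23×22 = 506).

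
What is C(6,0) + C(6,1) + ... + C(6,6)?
64

Working:
Sum of binomial coefficients = 2^6 = 64.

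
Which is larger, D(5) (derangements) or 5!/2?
5!/2

D(5) = (5-1)·[D(4) + D(3)] = 4·[9 + 2] = 44; 5!/2 = 120/2 = 60.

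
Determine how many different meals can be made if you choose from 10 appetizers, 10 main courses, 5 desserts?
500

Explanation: By the multiplication principle: 10 × 10 × 5 = 500.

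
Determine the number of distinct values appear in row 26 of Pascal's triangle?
Row 26 has entries C(26,0)..C(26,26); by symmetry C(26,k)=C(26,26-k), giving 14 distinct values.

Answer: 14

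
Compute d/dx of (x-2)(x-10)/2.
(2x - 12)/2
d/dx[(x-2)(x-10)] = (x-10) + (x-2) = 2x - 12. Dividing by 2 gives (2x - 12)/2.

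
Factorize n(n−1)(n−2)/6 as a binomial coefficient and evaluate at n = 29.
C(n,3); C(29,3) = 3,654
n(n−1)(n−2)/6 = n!/(3!(n−3)!) = C(n,3). At n = 29: C(29,3) = 3,654.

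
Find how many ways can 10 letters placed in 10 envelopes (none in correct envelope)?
Using D(n) = (n-1)[D(n-1) + D(n-2)]:
D(10) = (10-1) × [D(9) + D(8)]
      = 9 × [133496 + 14833]
      = 9 × 148329
      = 1,334,961

Answer: 1,334,961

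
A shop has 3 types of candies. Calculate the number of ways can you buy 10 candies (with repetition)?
66

Stars and bars: C(10+3-1, 10) = C(12, 10) = 66.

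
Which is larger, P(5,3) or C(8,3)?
P(5,3)=60, C(8,3)=56.

Answer: P(5,3)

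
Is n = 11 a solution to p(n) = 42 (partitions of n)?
No

Solution: Pentagonal recurrence p(n) = p(n−1) + p(n−2) − p(n−5) − p(n−7) + …: p(11) = p(10) + p(9) − p(6) − p(4) = 42 + 30 − 11 − 5 = 56, which does not equal 42.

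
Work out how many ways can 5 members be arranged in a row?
Arrangements of 5 distinct objects: 5! = 120.

Answer: 120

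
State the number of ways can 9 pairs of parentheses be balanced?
4,862

Using the Catalan number formula: C_n = C(2n, n) / (n+1)
C_9 = C(18, 9) / (9+1)
     = 48620 / 10
     = 4,862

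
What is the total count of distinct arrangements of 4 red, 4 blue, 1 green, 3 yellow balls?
138,600

Working:
Multinomial: 12!/(4! × 4! × 1! × 3!) = 138,600.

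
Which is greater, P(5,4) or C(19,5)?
C(19,5)

P(5,4)=120, C(19,5)=11,628.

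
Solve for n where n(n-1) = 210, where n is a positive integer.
15

Explanation: n² − n − 210 = 0, so n = (1 ± √(1 + 4·210))/2 = (1 ± √841)/2 = (1 ± 29)/2, i.e. n = 15 or n = -14. Taking the positive root, n = 15 (check: 15×14 = 210).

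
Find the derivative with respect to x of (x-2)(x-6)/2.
(2x - 8)/2

Working:
d/dx[(x-2)(x-6)] = (x-6) + (x-2) = 2x - 8. Dividing by 2 gives (2x - 8)/2.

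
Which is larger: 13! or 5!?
13!

13!=6,227,020,800, 5!=120. 13! > 5!.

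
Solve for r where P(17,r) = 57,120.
4

Explanation: P(17,r) = 17·16·…·(17−r+1), a product of r factors. Multiplying down from 17: 17 = 17; 17·16 = 272; 17·16·15 = 4,080; 17·16·15·14 = 57,120 ✓ (4 factors). So r = 4.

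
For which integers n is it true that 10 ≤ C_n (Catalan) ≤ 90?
4, 5

Working:
C_3=5; C_4=14; C_5=42; C_6=132. So valid n = 4, 5.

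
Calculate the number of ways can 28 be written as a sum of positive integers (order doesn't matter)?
Pentagonal recurrence p(n) = p(n−1) + p(n−2) − p(n−5) − p(n−7) + …: p(28) = p(27) + p(26) − p(23) − p(21) + p(16) + p(13) − p(6) − p(2) = 3,010 + 2,436 − 1,255 − 792 + 231 + 101 − 11 − 2 = 3,718.

Answer: 3,718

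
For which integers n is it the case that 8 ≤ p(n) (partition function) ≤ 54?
6, 7, 8, 9, 10

Reasoning: Tabulating p(n) via p(n) = p(n−1) + p(n−2) − p(n−5) − p(n−7) + …: p(5)=7; p(6)=11; p(7)=15; p(8)=22; p(9)=30; p(10)=42; p(11)=56. So valid n = 6, 7, 8, 9, 10.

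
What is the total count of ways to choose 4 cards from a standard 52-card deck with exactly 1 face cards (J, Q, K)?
118,560
12 face cards and 40 non-face cards: C(12,1) × C(40,3) = 12 × 9,880 = 118,560.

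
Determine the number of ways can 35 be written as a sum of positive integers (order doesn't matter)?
14,883
Pentagonal recurrence p(n) = p(n−1) + p(n−2) − p(n−5) − p(n−7) + …: p(35) = p(34) + p(33) − p(30) − p(28) + p(23) + p(20) − p(13) − p(9) + p(0) = 12,310 + 10,143 − 5,604 − 3,718 + 1,255 + 627 − 101 − 30 + 1 = 14,883.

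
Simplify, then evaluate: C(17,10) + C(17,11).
31,824

Reasoning: By Pascal's identity: C(18,11) = 31,824.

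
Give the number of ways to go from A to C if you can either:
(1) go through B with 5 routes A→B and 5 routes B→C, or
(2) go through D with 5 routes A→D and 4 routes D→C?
Route via B: 5×5=25. Route via D: 5×4=20. Total: 45.

Answer: 45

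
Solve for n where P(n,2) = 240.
16

Reasoning: P(n,2) = n(n−1) is increasing in n; n(n−1) ≈ (n−0.5)^2 = 240 gives n ≈ 16.0. Check: P(14,2) = 182, P(15,2) = 210, P(16,2) = 240 ✓. So n = 16.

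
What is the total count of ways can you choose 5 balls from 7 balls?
21

Explanation: C(7,5) = 7! / (5! × (7-5)!)
         = 7! / (5! × 2!)
         = 21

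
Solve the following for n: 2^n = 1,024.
10

2^10 = 1,024, so n = 10.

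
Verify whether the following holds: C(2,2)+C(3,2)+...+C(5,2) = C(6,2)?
False

Explanation: Hockey stick identity gives Σ = C(6,3) = 20; RHS C(6,2) = 15.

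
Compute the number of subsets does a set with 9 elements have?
512

Each element can be included or excluded: 2^9 = 512.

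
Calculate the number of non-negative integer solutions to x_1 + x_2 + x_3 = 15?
C(15+3-1, 3-1) = 136.

Answer: 136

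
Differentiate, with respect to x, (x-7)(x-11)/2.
(2x - 18)/2

Solution: d/dx[(x-7)(x-11)] = (x-11) + (x-7) = 2x - 18. Dividing by 2 gives (2x - 18)/2.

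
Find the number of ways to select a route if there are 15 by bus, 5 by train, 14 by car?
34

By the addition principle: 15 + 5 + 14 = 34.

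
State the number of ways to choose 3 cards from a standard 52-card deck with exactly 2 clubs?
3,042

Explanation: 13 clubs and 39 non-clubs: C(13,2) × C(39,1) = 78 × 39 = 3,042.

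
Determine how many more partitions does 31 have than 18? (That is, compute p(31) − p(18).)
6,457

Explanation: Pentagonal recurrence p(n) = p(n−1) + p(n−2) − p(n−5) − p(n−7) + …: p(31) = p(30) + p(29) − p(26) − p(24) + p(19) + p(16) − p(9) − p(5) = 5,604 + 4,565 − 2,436 − 1,575 + 490 + 231 − 30 − 7 = 6,842.
p(18) = p(17) + p(16) − p(13) − p(11) + p(6) + p(3) = 297 + 231 − 101 − 56 + 11 + 3 = 385.
Difference = 6,842 − 385 = 6,457.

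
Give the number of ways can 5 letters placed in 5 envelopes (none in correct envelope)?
44

Solution: Using D(n) = (n-1)[D(n-1) + D(n-2)]:
D(5) = (5-1) × [D(4) + D(3)]
      = 4 × [9 + 2]
      = 4 × 11
      = 44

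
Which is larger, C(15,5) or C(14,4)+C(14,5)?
Equal
By Pascal's identity: C(15,5) = C(14,4)+C(14,5) = 3,003. Equal.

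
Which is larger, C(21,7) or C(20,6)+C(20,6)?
C(21,7)

Working:
C(21,7)=116,280; C(20,6)+C(20,6)=38,760+38,760=77,520.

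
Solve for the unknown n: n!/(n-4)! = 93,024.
19

Reasoning: n!/(n-4)! = n×(n-1)×(n-2)×(n-3), a product of 4 consecutive integers ≈ (n−1.5)^4. 93,024^(1/4) + 1.5 ≈ 19.0; check n = 19: 19×18×17×16 = 93,024 ✓. So n = 19.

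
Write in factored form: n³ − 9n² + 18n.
n(n − 3)(n − 6)

Explanation: n³ − 9n² + 18n = n(n² − 9n + 18) = n(n − 3)(n − 6).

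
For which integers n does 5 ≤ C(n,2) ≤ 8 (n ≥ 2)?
4

Explanation: C(3,2)=3; C(4,2)=6; C(5,2)=10. So valid n = 4.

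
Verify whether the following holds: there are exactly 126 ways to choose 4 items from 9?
C(9,4) = 126.

Answer: True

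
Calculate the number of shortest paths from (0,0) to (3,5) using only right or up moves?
56

Solution: Choose 3 rights from 8 moves: C(8,3) = 56.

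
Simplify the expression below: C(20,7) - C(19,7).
27,132

Solution: C(20,7) - C(19,7) = C(19,6) = 27,132.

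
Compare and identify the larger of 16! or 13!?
16!=20,922,789,888,000, 13!=6,227,020,800. 16! > 13!.

Answer: 16!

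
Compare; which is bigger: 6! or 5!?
6!=720, 5!=120. 6! > 5!.

Answer: 6!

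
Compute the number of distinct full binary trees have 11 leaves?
16,796

Solution: Using the Catalan number formula: C_n = C(2n, n) / (n+1)
C_10 = C(20, 10) / (10+1)
     = 184756 / 11
     = 16,796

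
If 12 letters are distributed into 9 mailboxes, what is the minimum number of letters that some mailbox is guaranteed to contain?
2

Reasoning: Pigeonhole: ⌈12/9⌉ = 2.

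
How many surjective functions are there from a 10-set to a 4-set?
818,520

Onto functions = 4! × S(10,4)
First compute S(10,4) via recurrence:
Using the Stirling recurrence: S(n,k) = k·S(n-1,k) + S(n-1,k-1)
S(10,4) = 4·S(9,4) + S(9,3)
         = 4·7770 + 3025
         = 31080 + 3025
         = 34,105
Then: 24 × 34105 = 818,520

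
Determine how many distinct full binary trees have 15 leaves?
2,674,440

Working:
Using the Catalan number formula: C_n = C(2n, n) / (n+1)
C_14 = C(28, 14) / (14+1)
     = 40116600 / 15
     = 2,674,440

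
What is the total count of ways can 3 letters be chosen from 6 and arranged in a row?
P(6,3) = 6!/(6-3)! = 120.

Answer: 120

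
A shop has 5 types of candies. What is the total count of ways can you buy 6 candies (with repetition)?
210

Explanation: Stars and bars: C(6+5-1, 6) = C(10, 6) = 210.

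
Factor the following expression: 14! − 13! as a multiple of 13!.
13 × 13! = 80,951,270,400

Working:
14! − 13! = 14·13! − 13! = (14 − 1)·13! = 13 × 13! = 80,951,270,400.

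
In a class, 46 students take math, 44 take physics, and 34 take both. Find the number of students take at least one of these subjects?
56
|A∪B| = |A|+|B|-|A∩B| = 46+44-34 = 56.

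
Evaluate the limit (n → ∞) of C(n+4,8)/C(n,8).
Both numerator and denominator grow as n^8/8! for large n, so the ratio → 1.
Final answer: 1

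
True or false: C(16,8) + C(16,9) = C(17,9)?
True

Explanation: Pascal's identity C(n,k) + C(n,k+1) = C(n+1,k+1): 12,870 + 11,440 = 24,310 = C(17,9).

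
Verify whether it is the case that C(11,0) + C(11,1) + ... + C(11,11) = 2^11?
True

Reasoning: Binomial theorem with x = y = 1: Σ C(11,i) = (1+1)^11 = 2^11 = 2,048. The statement holds.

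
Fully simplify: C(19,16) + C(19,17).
By Pascal's identity: C(20,17) = 1,140.
Final answer: 1,140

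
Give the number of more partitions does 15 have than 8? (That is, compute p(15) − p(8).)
154

Solution: Pentagonal recurrence p(n) = p(n−1) + p(n−2) − p(n−5) − p(n−7) + …: p(15) = p(14) + p(13) − p(10) − p(8) + p(3) + p(0) = 135 + 101 − 42 − 22 + 3 + 1 = 176.
p(8) = p(7) + p(6) − p(3) − p(1) = 15 + 11 − 3 − 1 = 22.
Difference = 176 − 22 = 154.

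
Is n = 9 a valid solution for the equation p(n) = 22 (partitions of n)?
Pentagonal recurrence p(n) = p(n−1) + p(n−2) − p(n−5) − p(n−7) + …: p(9) = p(8) + p(7) − p(4) − p(2) = 22 + 15 − 5 − 2 = 30, which does not equal 22.

Answer: No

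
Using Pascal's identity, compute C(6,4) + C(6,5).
21

Working:
C(6,4) + C(6,5) = C(7,5) = 21.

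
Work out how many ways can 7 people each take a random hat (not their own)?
Using D(n) = (n-1)[D(n-1) + D(n-2)]:
D(7) = (7-1) × [D(6) + D(5)]
      = 6 × [265 + 44]
      = 6 × 309
      = 1,854

Answer: 1,854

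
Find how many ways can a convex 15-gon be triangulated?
742,900

Using the Catalan number formula: C_n = C(2n, n) / (n+1)
C_13 = C(26, 13) / (13+1)
     = 10400600 / 14
     = 742,900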